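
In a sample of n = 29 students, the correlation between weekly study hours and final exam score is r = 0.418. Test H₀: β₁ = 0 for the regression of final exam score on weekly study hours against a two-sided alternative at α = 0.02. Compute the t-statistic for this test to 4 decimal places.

t = r·√(n − 2)/√(1 − r²) = 0.418·√27/√0.825276 = 2.3909.
df = n − 2 = 27.
Two-sided p ≈ 0.0240, which is ≥ 0.02, so fail to reject H₀.
The data do not give significant evidence of a linear association between weekly study hours and final exam score.

t = 2.3909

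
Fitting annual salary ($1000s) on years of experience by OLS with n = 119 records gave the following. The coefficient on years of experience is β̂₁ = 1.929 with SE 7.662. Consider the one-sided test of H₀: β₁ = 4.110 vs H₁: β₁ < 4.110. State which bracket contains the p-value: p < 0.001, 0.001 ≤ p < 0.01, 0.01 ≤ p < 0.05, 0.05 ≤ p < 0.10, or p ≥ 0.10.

p ≥ 0.10

t = (1.929 − 4.110) / 7.662 = -0.285.
df = n − 2 = 119 − 2 = 117.
One-sided p = P(T_{117} < t) ≈ 0.3882.
So p ≥ 0.10.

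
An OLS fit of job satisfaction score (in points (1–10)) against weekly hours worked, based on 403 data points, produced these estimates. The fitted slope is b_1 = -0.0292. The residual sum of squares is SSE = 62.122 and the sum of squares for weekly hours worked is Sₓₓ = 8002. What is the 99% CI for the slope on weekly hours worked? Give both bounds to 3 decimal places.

(-0.041, -0.018)

MSE = SSE/(n − 2) = 62.122/401 = 0.154918.
SE(b_1) = √(MSE/Sₓₓ) = √(0.154918/8002) = 0.00439999.
df = n − 2 = 401.
t* = t_{0.005, 401} = 2.588145.
Margin = t* × SE = 2.588145 × 0.00439999 = 0.01139.
CI: -0.0292 ± 0.01139 → (-0.041, -0.018).
With 99% confidence, each one-unit increase in weekly hours worked is associated with a change of between -0.041 and -0.018 points (1–10) in job satisfaction score.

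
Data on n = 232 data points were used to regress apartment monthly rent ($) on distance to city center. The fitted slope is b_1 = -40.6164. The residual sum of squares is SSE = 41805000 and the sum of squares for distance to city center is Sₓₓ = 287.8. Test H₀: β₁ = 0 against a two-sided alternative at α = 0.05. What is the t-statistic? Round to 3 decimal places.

t = -1.616

MSE = SSE/(n − 2) = 41805000/230 = 181761.
SE(b_1) = √(MSE/Sₓₓ) = √(181761/287.8) = 25.1307.
t = -40.6164 / 25.1307 = -1.616.
df = n − 2 = 230.
Two-sided p ≈ 0.1074, which is ≥ 0.05, so fail to reject H₀.
The data do not give significant evidence of an association between distance to city center and apartment monthly rent.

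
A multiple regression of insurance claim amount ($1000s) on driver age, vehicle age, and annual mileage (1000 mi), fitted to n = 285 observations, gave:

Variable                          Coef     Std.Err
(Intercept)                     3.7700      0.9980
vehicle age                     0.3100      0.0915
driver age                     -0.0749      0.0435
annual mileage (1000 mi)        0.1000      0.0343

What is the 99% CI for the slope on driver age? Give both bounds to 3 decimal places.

(-0.188, 0.038)

Read off: b = -0.0749, SE = 0.0435 for driver age.
df = n − k − 1 = 285 − 3 − 1 = 281.
t* = t_{0.005, 281} = 2.593438.
Margin = t* × SE = 2.593438 × 0.0435 = 0.11281.
CI: -0.0749 ± 0.11281 → (-0.188, 0.038).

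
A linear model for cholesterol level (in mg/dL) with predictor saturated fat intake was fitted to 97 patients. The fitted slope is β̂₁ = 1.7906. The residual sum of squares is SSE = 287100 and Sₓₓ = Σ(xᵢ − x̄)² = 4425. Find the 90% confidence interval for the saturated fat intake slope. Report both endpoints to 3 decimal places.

(0.418, 3.163)

MSE = SSE/(n − 2) = 287100/95 = 3022.11.
SE(β̂₁) = √(MSE/Sₓₓ) = √(3022.11/4425) = 0.826415.
df = n − 2 = 95.
t* = t_{0.05, 95} = 1.661052.
Margin = t* × SE = 1.661052 × 0.826415 = 1.37272.
CI: 1.7906 ± 1.37272 → (0.418, 3.163).
With 90% confidence, each one-unit increase in saturated fat intake is associated with a change of between 0.418 and 3.163 mg/dL in cholesterol level.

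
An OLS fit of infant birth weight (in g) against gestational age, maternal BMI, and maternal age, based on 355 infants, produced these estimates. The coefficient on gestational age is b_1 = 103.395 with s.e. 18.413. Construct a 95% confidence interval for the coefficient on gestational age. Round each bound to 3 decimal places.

(67.181, 139.609)

df = n − k − 1 = 355 − 3 − 1 = 351.
t* = t_{0.025, 351} = 1.966746.
Margin = t* × SE = 1.966746 × 18.413 = 36.21369.
CI: 103.395 ± 36.21369 → (67.181, 139.609).
With 95% confidence, each one-unit increase in gestational age is associated with a change of between 67.181 and 139.609 g in infant birth weight, holding the other predictors fixed.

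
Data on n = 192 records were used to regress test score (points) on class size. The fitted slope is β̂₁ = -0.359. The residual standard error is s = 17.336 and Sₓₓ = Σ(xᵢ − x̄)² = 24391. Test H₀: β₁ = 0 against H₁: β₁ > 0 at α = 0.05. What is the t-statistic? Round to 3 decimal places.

SE(β̂₁) = s/√Sₓₓ = 17.336/√24391 = 0.111003.
t = -0.359 / 0.111003 = -3.234.
df = n − 2 = 190.
One-sided p ≈ 0.9993, which is ≥ 0.05, so fail to reject H₀.
The data do not give significant evidence that the true slope on class size is positive.

t = -3.234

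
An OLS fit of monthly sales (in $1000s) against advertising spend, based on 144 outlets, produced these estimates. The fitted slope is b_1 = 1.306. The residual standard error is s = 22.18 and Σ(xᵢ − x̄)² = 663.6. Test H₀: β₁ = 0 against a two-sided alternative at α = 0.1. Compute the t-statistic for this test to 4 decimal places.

SE(b_1) = s/√Sₓₓ = 22.18/√663.6 = 0.86101.
t = 1.306 / 0.86101 = 1.5168.
df = n − 2 = 142.
Two-sided p ≈ 0.1315, which is ≥ 0.1, so fail to reject H₀.
The data do not give significant evidence of an association between advertising spend and monthly sales.

t = 1.5168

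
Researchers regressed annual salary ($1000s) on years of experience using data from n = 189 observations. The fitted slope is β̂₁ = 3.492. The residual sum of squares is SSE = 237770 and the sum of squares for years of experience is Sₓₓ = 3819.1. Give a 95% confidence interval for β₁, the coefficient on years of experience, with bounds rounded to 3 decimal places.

(2.354, 4.630)

MSE = SSE/(n − 2) = 237770/187 = 1271.5.
SE(β̂₁) = √(MSE/Sₓₓ) = √(1271.5/3819.1) = 0.577002.
df = n − 2 = 187.
t* = t_{0.025, 187} = 1.972731.
Margin = t* × SE = 1.972731 × 0.577002 = 1.13827.
CI: 3.492 ± 1.13827 → (2.354, 4.630).
With 95% confidence, each one-unit increase in years of experience is associated with a change of between 2.354 and 4.630 $1000s in annual salary.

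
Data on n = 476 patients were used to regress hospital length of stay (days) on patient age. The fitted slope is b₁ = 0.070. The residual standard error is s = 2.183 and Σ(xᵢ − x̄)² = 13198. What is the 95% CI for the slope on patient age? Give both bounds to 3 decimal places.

SE(b₁) = s/√Sₓₓ = 2.183/√13198 = 0.019002.
df = n − 2 = 474.
t* = t_{0.025, 474} = 1.964981.
Margin = t* × SE = 1.964981 × 0.019002 = 0.03734.
CI: 0.070 ± 0.03734 → (0.033, 0.107).
With 95% confidence, each one-unit increase in patient age is associated with a change of between 0.033 and 0.107 days in hospital length of stay.

(0.033, 0.107)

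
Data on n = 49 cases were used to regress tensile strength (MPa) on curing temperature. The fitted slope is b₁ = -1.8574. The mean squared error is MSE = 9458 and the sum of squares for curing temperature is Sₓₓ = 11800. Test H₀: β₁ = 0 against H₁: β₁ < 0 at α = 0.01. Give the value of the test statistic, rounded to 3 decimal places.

t = -2.075

SE(b₁) = √(MSE/Sₓₓ) = √(9458/11800) = 0.89528.
t = -1.8574 / 0.89528 = -2.075.
df = n − 2 = 47.
One-sided p ≈ 0.0218, which is ≥ 0.01, so fail to reject H₀.
The data do not give significant evidence that the true slope on curing temperature is negative.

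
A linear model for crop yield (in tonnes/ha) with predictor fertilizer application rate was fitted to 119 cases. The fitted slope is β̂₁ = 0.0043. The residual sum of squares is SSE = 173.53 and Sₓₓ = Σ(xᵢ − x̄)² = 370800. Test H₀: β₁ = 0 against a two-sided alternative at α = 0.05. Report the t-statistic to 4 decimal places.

t = 2.1500

MSE = SSE/(n − 2) = 173.53/117 = 1.48316.
SE(β̂₁) = √(MSE/Sₓₓ) = √(1.48316/370800) = 0.00199997.
t = 0.0043 / 0.00199997 = 2.1500.
df = n − 2 = 117.
Two-sided p ≈ 0.0336, which is < 0.05, so reject H₀.
There is evidence that fertilizer application rate is associated with crop yield.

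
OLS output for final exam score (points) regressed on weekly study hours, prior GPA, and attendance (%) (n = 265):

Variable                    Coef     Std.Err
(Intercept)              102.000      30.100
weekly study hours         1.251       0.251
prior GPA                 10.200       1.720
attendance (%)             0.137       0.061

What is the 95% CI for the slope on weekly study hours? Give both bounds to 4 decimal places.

(0.7568, 1.7452)

Read off: b = 1.251, SE = 0.251 for weekly study hours.
df = n − k − 1 = 265 − 3 − 1 = 261.
t* = t_{0.025, 261} = 1.969095.
Margin = t* × SE = 1.969095 × 0.251 = 0.494243.
CI: 1.251 ± 0.494243 → (0.7568, 1.7452).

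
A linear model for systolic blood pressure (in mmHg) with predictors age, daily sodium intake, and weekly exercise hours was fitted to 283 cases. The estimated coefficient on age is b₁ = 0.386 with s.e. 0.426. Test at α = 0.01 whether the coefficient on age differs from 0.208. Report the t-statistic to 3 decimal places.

H₀: β₁ = 0.208 vs H₁: β₁ ≠ 0.208.
t = (b₁ − β₁⁰)/SE = (0.386 − 0.208) / 0.426 = 0.418.
df = n − k − 1 = 283 − 3 − 1 = 279.
Two-sided p ≈ 0.6764, which is ≥ 0.01, so fail to reject H₀.
The data are consistent with a true slope of 0.208 mmHg per unit of age, holding the other predictors fixed.

t = 0.418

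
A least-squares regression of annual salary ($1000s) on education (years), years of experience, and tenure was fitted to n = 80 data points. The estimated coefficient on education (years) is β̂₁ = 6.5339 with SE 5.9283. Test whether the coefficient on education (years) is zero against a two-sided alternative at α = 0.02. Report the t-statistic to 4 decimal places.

H₀: β₁ = 0 vs H₁: β₁ ≠ 0.
t = (β̂₁ − β₁⁰)/SE = 6.5339 / 5.9283 = 1.1022.
df = n − k − 1 = 80 − 3 − 1 = 76.
Two-sided p ≈ 0.2739, which is ≥ 0.02, so fail to reject H₀.
The data do not give significant evidence of an association between education (years) and annual salary, after adjusting for the other predictors.

t = 1.1022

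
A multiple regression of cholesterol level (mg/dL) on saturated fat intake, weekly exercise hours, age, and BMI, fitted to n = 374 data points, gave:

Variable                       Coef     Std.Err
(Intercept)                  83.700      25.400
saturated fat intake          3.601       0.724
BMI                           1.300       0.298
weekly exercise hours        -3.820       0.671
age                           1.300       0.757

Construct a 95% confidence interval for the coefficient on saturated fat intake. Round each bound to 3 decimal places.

Read off: b = 3.601, SE = 0.724 for saturated fat intake.
df = n − k − 1 = 374 − 4 − 1 = 369.
t* = t_{0.025, 369} = 1.966414.
Margin = t* × SE = 1.966414 × 0.724 = 1.42368.
CI: 3.601 ± 1.42368 → (2.177, 5.025).

(2.177, 5.025)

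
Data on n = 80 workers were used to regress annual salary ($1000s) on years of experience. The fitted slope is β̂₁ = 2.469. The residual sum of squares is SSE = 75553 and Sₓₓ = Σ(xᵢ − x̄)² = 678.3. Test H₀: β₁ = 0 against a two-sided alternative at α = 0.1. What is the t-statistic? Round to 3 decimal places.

MSE = SSE/(n − 2) = 75553/78 = 968.628.
SE(β̂₁) = √(MSE/Sₓₓ) = √(968.628/678.3) = 1.195.
t = 2.469 / 1.195 = 2.066.
df = n − 2 = 78.
Two-sided p ≈ 0.0421, which is < 0.1, so reject H₀.
There is evidence that years of experience is associated with annual salary.

t = 2.066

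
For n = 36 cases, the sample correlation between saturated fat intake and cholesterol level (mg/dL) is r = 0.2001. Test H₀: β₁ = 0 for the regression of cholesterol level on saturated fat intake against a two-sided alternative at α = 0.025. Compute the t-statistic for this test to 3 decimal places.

t = r·√(n − 2)/√(1 − r²) = 0.2001·√34/√0.95996 = 1.191.
df = n − 2 = 34.
Two-sided p ≈ 0.2420, which is ≥ 0.025, so fail to reject H₀.
The data do not give significant evidence of a linear association between saturated fat intake and cholesterol level.

t = 1.191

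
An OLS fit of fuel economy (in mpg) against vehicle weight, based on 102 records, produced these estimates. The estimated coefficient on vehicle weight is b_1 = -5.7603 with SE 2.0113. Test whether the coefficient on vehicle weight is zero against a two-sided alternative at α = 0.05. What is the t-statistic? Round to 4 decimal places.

t = -2.8640

H₀: β₁ = 0 vs H₁: β₁ ≠ 0.
t = (b_1 − β₁⁰)/SE = -5.7603 / 2.0113 = -2.8640.
df = n − 2 = 102 − 2 = 100.
Two-sided p ≈ 0.0051, which is < 0.05, so reject H₀.
There is evidence that vehicle weight is associated with fuel economy.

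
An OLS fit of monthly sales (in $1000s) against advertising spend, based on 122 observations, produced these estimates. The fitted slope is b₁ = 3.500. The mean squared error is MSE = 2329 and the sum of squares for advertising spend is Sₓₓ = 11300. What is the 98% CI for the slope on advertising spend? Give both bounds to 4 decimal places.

(2.4296, 4.5704)

SE(b₁) = √(MSE/Sₓₓ) = √(2329/11300) = 0.453989.
df = n − 2 = 120.
t* = t_{0.01, 120} = 2.357825.
Margin = t* × SE = 2.357825 × 0.453989 = 1.070427.
CI: 3.500 ± 1.070427 → (2.4296, 4.5704).
With 98% confidence, each one-unit increase in advertising spend is associated with a change of between 2.4296 and 4.5704 $1000s in monthly sales.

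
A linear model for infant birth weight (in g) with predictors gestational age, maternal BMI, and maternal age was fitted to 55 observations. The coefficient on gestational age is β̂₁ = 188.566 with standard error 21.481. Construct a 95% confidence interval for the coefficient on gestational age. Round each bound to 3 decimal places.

(145.441, 231.691)

df = n − k − 1 = 55 − 3 − 1 = 51.
t* = t_{0.025, 51} = 2.007584.
Margin = t* × SE = 2.007584 × 21.481 = 43.12491.
CI: 188.566 ± 43.12491 → (145.441, 231.691).
With 95% confidence, each one-unit increase in gestational age is associated with a change of between 145.441 and 231.691 g in infant birth weight, holding the other predictors fixed.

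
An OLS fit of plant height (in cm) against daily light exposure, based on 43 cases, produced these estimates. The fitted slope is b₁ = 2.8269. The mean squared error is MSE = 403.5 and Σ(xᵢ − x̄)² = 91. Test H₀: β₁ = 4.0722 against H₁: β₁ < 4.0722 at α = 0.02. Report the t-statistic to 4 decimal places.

t = -0.5914

SE(b₁) = √(MSE/Sₓₓ) = √(403.5/91) = 2.10572.
t = (2.8269 − 4.0722) / 2.10572 = -0.5914.
df = n − 2 = 41.
One-sided p ≈ 0.2788, which is ≥ 0.02, so fail to reject H₀.
The data do not give significant evidence that the true slope on daily light exposure is below 4.0722 cm per unit.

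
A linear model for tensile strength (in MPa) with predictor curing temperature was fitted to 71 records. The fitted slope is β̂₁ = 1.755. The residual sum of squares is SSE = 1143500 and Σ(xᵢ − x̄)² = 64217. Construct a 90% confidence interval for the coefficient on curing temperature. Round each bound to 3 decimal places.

(0.908, 2.602)

MSE = SSE/(n − 2) = 1143500/69 = 16572.5.
SE(β̂₁) = √(MSE/Sₓₓ) = √(16572.5/64217) = 0.508006.
df = n − 2 = 69.
t* = t_{0.05, 69} = 1.667239.
Margin = t* × SE = 1.667239 × 0.508006 = 0.84697.
CI: 1.755 ± 0.84697 → (0.908, 2.602).
With 90% confidence, each one-unit increase in curing temperature is associated with a change of between 0.908 and 2.602 MPa in tensile strength.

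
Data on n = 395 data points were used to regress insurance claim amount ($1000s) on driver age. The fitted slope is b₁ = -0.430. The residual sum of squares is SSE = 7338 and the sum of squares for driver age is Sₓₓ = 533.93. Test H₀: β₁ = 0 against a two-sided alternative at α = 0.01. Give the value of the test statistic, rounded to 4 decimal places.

MSE = SSE/(n − 2) = 7338/393 = 18.6718.
SE(b₁) = √(MSE/Sₓₓ) = √(18.6718/533.93) = 0.187004.
t = -0.430 / 0.187004 = -2.2994.
df = n − 2 = 393.
Two-sided p ≈ 0.0220, which is ≥ 0.01, so fail to reject H₀.
The data do not give significant evidence of an association between driver age and insurance claim amount.

t = -2.2994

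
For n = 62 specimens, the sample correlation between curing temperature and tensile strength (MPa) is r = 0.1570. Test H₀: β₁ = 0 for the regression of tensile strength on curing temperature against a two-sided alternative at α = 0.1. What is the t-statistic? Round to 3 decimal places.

t = r·√(n − 2)/√(1 − r²) = 0.1570·√60/√0.975351 = 1.231.
df = n − 2 = 60.
Two-sided p ≈ 0.2230, which is ≥ 0.1, so fail to reject H₀.
The data do not give significant evidence of a linear association between curing temperature and tensile strength.

t = 1.231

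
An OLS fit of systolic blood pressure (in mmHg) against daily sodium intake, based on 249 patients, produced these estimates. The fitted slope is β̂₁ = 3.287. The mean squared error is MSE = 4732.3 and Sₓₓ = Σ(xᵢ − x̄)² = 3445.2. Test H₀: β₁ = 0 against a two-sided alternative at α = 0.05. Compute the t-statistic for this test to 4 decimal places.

SE(β̂₁) = √(MSE/Sₓₓ) = √(4732.3/3445.2) = 1.172.
t = 3.287 / 1.172 = 2.8046.
df = n − 2 = 247.
Two-sided p ≈ 0.0054, which is < 0.05, so reject H₀.
There is evidence that daily sodium intake is associated with systolic blood pressure.

t = 2.8046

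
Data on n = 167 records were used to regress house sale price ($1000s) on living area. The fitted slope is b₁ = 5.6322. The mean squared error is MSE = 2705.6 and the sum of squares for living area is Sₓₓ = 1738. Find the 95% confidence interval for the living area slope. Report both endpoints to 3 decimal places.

SE(b₁) = √(MSE/Sₓₓ) = √(2705.6/1738) = 1.24769.
df = n − 2 = 165.
t* = t_{0.025, 165} = 1.974446.
Margin = t* × SE = 1.974446 × 1.24769 = 2.46350.
CI: 5.6322 ± 2.46350 → (3.169, 8.096).
With 95% confidence, each one-unit increase in living area is associated with a change of between 3.169 and 8.096 $1000s in house sale price.

(3.169, 8.096)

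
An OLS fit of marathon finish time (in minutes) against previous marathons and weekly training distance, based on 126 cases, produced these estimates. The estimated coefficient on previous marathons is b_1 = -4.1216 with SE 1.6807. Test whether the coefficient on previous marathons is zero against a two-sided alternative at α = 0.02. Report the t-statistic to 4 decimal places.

t = -2.4523

H₀: β₁ = 0 vs H₁: β₁ ≠ 0.
t = (b_1 − β₁⁰)/SE = -4.1216 / 1.6807 = -2.4523.
df = n − k − 1 = 126 − 2 − 1 = 123.
Two-sided p ≈ 0.0156, which is < 0.02, so reject H₀.
There is evidence that previous marathons is associated with marathon finish time, holding the other predictors fixed.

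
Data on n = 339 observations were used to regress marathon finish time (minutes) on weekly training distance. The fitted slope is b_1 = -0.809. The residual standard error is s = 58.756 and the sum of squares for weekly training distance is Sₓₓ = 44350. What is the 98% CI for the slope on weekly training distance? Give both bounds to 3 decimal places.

SE(b_1) = s/√Sₓₓ = 58.756/√44350 = 0.279001.
df = n − 2 = 337.
t* = t_{0.01, 337} = 2.337464.
Margin = t* × SE = 2.337464 × 0.279001 = 0.65215.
CI: -0.809 ± 0.65215 → (-1.461, -0.157).
With 98% confidence, each one-unit increase in weekly training distance is associated with a change of between -1.461 and -0.157 minutes in marathon finish time.

(-1.461, -0.157)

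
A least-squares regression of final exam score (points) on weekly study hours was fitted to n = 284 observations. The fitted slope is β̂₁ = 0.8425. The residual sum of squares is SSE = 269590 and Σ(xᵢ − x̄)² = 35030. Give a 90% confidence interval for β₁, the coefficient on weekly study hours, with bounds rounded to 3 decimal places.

MSE = SSE/(n − 2) = 269590/282 = 955.993.
SE(β̂₁) = √(MSE/Sₓₓ) = √(955.993/35030) = 0.165199.
df = n − 2 = 282.
t* = t_{0.05, 282} = 1.650275.
Margin = t* × SE = 1.650275 × 0.165199 = 0.27262.
CI: 0.8425 ± 0.27262 → (0.570, 1.115).
With 90% confidence, each one-unit increase in weekly study hours is associated with a change of between 0.570 and 1.115 points in final exam score.

(0.570, 1.115)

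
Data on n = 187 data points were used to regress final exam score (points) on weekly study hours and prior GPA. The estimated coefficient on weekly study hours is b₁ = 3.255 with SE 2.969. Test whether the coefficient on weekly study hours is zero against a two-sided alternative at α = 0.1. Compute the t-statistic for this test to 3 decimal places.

t = 1.096

H₀: β₁ = 0 vs H₁: β₁ ≠ 0.
t = (b₁ − β₁⁰)/SE = 3.255 / 2.969 = 1.096.
df = n − k − 1 = 187 − 2 − 1 = 184.
Two-sided p ≈ 0.2744, which is ≥ 0.1, so fail to reject H₀.
The data do not give significant evidence of an association between weekly study hours and final exam score, after adjusting for the other predictors.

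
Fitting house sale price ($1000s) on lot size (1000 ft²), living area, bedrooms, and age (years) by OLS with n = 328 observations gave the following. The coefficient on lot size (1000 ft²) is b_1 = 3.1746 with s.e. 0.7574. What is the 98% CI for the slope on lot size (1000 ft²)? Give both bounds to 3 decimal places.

df = n − k − 1 = 328 − 4 − 1 = 323.
t* = t_{0.01, 323} = 2.337948.
Margin = t* × SE = 2.337948 × 0.7574 = 1.77076.
CI: 3.1746 ± 1.77076 → (1.404, 4.945).
With 98% confidence, each one-unit increase in lot size (1000 ft²) is associated with a change of between 1.404 and 4.945 $1000s in house sale price, holding the other predictors fixed.

(1.404, 4.945)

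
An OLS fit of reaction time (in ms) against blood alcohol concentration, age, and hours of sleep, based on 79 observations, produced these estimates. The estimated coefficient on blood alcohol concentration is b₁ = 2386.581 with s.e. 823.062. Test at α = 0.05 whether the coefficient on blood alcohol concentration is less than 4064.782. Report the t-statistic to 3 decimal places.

t = -2.039

H₀: β₁ = 4064.782 vs H₁: β₁ < 4064.782.
t = (b₁ − β₁⁰)/SE = (2386.581 − 4064.782) / 823.062 = -2.039.
df = n − k − 1 = 79 − 3 − 1 = 75.
One-sided p ≈ 0.0225, which is < 0.05, so reject H₀.
There is evidence that the true slope on blood alcohol concentration is below 4064.782 ms per unit, holding the other predictors fixed.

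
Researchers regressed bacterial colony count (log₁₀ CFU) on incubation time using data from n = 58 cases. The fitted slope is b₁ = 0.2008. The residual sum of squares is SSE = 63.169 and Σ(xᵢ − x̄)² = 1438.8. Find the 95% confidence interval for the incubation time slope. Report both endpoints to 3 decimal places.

(0.145, 0.257)

MSE = SSE/(n − 2) = 63.169/56 = 1.12802.
SE(b₁) = √(MSE/Sₓₓ) = √(1.12802/1438.8) = 0.028.
df = n − 2 = 56.
t* = t_{0.025, 56} = 2.003241.
Margin = t* × SE = 2.003241 × 0.028 = 0.05609.
CI: 0.2008 ± 0.05609 → (0.145, 0.257).
With 95% confidence, each one-unit increase in incubation time is associated with a change of between 0.145 and 0.257 log₁₀ CFU in bacterial colony count.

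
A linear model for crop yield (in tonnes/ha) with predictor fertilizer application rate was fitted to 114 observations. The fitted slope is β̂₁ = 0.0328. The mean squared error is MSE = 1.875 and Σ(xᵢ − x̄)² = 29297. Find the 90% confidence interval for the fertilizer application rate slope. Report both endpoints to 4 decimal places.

SE(β̂₁) = √(MSE/Sₓₓ) = √(1.875/29297) = 0.00799998.
df = n − 2 = 112.
t* = t_{0.05, 112} = 1.658573.
Margin = t* × SE = 1.658573 × 0.00799998 = 0.013269.
CI: 0.0328 ± 0.013269 → (0.0195, 0.0461).
With 90% confidence, each one-unit increase in fertilizer application rate is associated with a change of between 0.0195 and 0.0461 tonnes/ha in crop yield.

(0.0195, 0.0461)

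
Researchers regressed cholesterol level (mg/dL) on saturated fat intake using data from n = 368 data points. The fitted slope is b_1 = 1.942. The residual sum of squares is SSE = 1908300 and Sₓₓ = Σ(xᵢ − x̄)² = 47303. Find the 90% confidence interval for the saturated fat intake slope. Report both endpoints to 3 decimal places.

MSE = SSE/(n − 2) = 1908300/366 = 5213.93.
SE(b_1) = √(MSE/Sₓₓ) = √(5213.93/47303) = 0.332.
df = n − 2 = 366.
t* = t_{0.05, 366} = 1.649028.
Margin = t* × SE = 1.649028 × 0.332 = 0.54748.
CI: 1.942 ± 0.54748 → (1.395, 2.489).
With 90% confidence, each one-unit increase in saturated fat intake is associated with a change of between 1.395 and 2.489 mg/dL in cholesterol level.

(1.395, 2.489)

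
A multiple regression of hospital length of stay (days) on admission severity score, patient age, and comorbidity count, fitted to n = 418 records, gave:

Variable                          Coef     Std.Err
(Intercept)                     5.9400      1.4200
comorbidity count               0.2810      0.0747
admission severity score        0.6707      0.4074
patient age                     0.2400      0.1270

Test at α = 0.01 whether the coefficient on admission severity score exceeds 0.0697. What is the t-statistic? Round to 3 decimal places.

Read off: b = 0.6707, SE = 0.4074 for admission severity score.
H₀: β₁ = 0.0697 vs H₁: β₁ > 0.0697.
t = (0.6707 − 0.0697) / 0.4074 = 1.475.
df = n − k − 1 = 418 − 3 − 1 = 414.
One-sided p ≈ 0.0705, which is ≥ 0.01, so fail to reject H₀.
The data do not give significant evidence that the true slope on admission severity score exceeds 0.0697 days per unit, holding the other predictors fixed.

t = 1.475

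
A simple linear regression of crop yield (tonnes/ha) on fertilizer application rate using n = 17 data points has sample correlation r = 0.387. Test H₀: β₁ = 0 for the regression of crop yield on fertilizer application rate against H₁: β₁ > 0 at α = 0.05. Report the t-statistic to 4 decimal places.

t = r·√(n − 2)/√(1 − r²) = 0.387·√15/√0.850231 = 1.6255.
df = n − 2 = 15.
One-sided p ≈ 0.0624, which is ≥ 0.05, so fail to reject H₀.
The data do not give significant evidence of a linear association between fertilizer application rate and crop yield.

t = 1.6255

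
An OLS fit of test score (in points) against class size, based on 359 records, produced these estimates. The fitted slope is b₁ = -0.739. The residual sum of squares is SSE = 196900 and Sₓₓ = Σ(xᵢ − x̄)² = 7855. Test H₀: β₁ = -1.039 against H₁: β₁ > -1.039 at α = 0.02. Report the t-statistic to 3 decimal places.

MSE = SSE/(n − 2) = 196900/357 = 551.541.
SE(b₁) = √(MSE/Sₓₓ) = √(551.541/7855) = 0.264982.
t = (-0.739 − (-1.039)) / 0.264982 = 1.132.
df = n − 2 = 357.
One-sided p ≈ 0.1292, which is ≥ 0.02, so fail to reject H₀.
The data do not give significant evidence that the true slope on class size exceeds -1.039 points per unit.

t = 1.132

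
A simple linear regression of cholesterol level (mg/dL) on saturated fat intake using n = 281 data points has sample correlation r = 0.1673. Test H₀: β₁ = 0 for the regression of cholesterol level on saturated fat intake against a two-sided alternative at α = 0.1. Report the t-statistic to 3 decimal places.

t = 2.834

t = r·√(n − 2)/√(1 − r²) = 0.1673·√279/√0.972011 = 2.834.
df = n − 2 = 279.
Two-sided p ≈ 0.0049, which is < 0.1, so reject H₀.
There is evidence of a linear association between saturated fat intake and cholesterol level.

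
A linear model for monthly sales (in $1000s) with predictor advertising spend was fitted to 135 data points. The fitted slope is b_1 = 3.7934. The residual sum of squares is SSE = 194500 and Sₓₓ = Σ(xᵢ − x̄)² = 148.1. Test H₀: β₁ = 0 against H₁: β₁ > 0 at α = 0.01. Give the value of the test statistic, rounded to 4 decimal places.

MSE = SSE/(n − 2) = 194500/133 = 1462.41.
SE(b_1) = √(MSE/Sₓₓ) = √(1462.41/148.1) = 3.14236.
t = 3.7934 / 3.14236 = 1.2072.
df = n − 2 = 133.
One-sided p ≈ 0.1148, which is ≥ 0.01, so fail to reject H₀.
The data do not give significant evidence that the true slope on advertising spend is positive.

t = 1.2072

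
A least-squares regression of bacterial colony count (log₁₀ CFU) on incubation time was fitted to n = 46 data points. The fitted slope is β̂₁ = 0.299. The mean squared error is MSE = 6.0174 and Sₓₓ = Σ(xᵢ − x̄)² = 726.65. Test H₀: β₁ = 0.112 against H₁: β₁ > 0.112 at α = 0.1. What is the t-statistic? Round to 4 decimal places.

SE(β̂₁) = √(MSE/Sₓₓ) = √(6.0174/726.65) = 0.0910001.
t = (0.299 − 0.112) / 0.0910001 = 2.0549.
df = n − 2 = 44.
One-sided p ≈ 0.0229, which is < 0.1, so reject H₀.
There is evidence that the true slope on incubation time exceeds 0.112 log₁₀ CFU per unit.

t = 2.0549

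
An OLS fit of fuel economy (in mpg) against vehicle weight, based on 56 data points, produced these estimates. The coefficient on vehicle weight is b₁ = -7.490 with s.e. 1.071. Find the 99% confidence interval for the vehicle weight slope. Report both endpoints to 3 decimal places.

df = n − 2 = 56 − 2 = 54.
t* = t_{0.005, 54} = 2.669985.
Margin = t* × SE = 2.669985 × 1.071 = 2.85955.
CI: -7.490 ± 2.85955 → (-10.350, -4.630).
With 99% confidence, each one-unit increase in vehicle weight is associated with a change of between -10.350 and -4.630 mpg in fuel economy.

(-10.350, -4.630)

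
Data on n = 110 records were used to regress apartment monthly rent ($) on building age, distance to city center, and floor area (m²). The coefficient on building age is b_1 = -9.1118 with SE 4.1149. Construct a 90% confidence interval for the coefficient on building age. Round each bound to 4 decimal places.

df = n − k − 1 = 110 − 3 − 1 = 106.
t* = t_{0.05, 106} = 1.659356.
Margin = t* × SE = 1.659356 × 4.1149 = 6.828084.
CI: -9.1118 ± 6.828084 → (-15.9399, -2.2837).
With 90% confidence, each one-unit increase in building age is associated with a change of between -15.9399 and -2.2837 $ in apartment monthly rent, holding the other predictors fixed.

(-15.9399, -2.2837)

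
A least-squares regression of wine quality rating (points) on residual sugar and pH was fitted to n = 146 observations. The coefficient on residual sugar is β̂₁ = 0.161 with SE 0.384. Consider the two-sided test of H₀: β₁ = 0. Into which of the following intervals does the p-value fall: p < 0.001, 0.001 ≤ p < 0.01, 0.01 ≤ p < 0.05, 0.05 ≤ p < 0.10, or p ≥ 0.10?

p ≥ 0.10

t = 0.161 / 0.384 = 0.419.
df = n − k − 1 = 146 − 2 − 1 = 143.
Two-sided p = 2·P(T_{143} > |t|) ≈ 0.6756.
So p ≥ 0.10.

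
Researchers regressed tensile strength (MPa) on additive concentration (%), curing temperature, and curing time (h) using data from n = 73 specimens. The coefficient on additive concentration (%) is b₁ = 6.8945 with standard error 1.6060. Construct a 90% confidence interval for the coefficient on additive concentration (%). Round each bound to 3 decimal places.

df = n − k − 1 = 73 − 3 − 1 = 69.
t* = t_{0.05, 69} = 1.667239.
Margin = t* × SE = 1.667239 × 1.6060 = 2.67759.
CI: 6.8945 ± 2.67759 → (4.217, 9.572).
With 90% confidence, each one-unit increase in additive concentration (%) is associated with a change of between 4.217 and 9.572 MPa in tensile strength, holding the other predictors fixed.

(4.217, 9.572)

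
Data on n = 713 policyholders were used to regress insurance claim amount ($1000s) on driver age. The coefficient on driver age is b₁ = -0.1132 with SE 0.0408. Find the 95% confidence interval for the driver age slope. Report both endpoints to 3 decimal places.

(-0.193, -0.033)

df = n − 2 = 713 − 2 = 711.
t* = t_{0.025, 711} = 1.963306.
Margin = t* × SE = 1.963306 × 0.0408 = 0.08010.
CI: -0.1132 ± 0.08010 → (-0.193, -0.033).
With 95% confidence, each one-unit increase in driver age is associated with a change of between -0.193 and -0.033 $1000s in insurance claim amount.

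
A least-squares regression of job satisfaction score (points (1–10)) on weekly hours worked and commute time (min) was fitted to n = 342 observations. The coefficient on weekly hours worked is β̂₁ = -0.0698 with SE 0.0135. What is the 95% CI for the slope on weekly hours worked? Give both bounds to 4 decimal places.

(-0.0964, -0.0432)

df = n − k − 1 = 342 − 2 − 1 = 339.
t* = t_{0.025, 339} = 1.966986.
Margin = t* × SE = 1.966986 × 0.0135 = 0.026554.
CI: -0.0698 ± 0.026554 → (-0.0964, -0.0432).
With 95% confidence, each one-unit increase in weekly hours worked is associated with a change of between -0.0964 and -0.0432 points (1–10) in job satisfaction score, holding the other predictors fixed.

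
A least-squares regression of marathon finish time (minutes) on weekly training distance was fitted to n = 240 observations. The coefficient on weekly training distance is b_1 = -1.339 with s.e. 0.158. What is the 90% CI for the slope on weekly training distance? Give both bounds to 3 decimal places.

df = n − 2 = 240 − 2 = 238.
t* = t_{0.05, 238} = 1.651281.
Margin = t* × SE = 1.651281 × 0.158 = 0.26090.
CI: -1.339 ± 0.26090 → (-1.600, -1.078).
With 90% confidence, each one-unit increase in weekly training distance is associated with a change of between -1.600 and -1.078 minutes in marathon finish time.

(-1.600, -1.078)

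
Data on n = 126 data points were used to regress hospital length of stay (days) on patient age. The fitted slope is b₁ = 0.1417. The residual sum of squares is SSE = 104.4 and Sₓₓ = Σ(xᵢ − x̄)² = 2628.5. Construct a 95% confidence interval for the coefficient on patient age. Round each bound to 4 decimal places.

(0.1063, 0.1771)

MSE = SSE/(n − 2) = 104.4/124 = 0.841935.
SE(b₁) = √(MSE/Sₓₓ) = √(0.841935/2628.5) = 0.0178972.
df = n − 2 = 124.
t* = t_{0.025, 124} = 1.97928.
Margin = t* × SE = 1.97928 × 0.0178972 = 0.035424.
CI: 0.1417 ± 0.035424 → (0.1063, 0.1771).
With 95% confidence, each one-unit increase in patient age is associated with a change of between 0.1063 and 0.1771 days in hospital length of stay.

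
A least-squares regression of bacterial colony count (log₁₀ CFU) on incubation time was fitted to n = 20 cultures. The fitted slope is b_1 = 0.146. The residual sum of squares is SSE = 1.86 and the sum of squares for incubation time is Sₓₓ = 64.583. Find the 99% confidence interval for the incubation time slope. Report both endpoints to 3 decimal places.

MSE = SSE/(n − 2) = 1.86/18 = 0.103333.
SE(b_1) = √(MSE/Sₓₓ) = √(0.103333/64.583) = 0.0400001.
df = n − 2 = 18.
t* = t_{0.005, 18} = 2.87844.
Margin = t* × SE = 2.87844 × 0.0400001 = 0.11514.
CI: 0.146 ± 0.11514 → (0.031, 0.261).
With 99% confidence, each one-unit increase in incubation time is associated with a change of between 0.031 and 0.261 log₁₀ CFU in bacterial colony count.

(0.031, 0.261)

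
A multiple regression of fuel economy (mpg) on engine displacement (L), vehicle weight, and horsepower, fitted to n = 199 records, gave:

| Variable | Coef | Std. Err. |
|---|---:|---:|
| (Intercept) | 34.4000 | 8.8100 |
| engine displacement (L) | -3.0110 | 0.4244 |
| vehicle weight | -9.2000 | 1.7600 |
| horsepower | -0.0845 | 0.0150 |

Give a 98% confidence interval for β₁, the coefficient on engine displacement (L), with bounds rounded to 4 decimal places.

Read off: b = -3.0110, SE = 0.4244 for engine displacement (L).
df = n − k − 1 = 199 − 3 − 1 = 195.
t* = t_{0.01, 195} = 2.345623.
Margin = t* × SE = 2.345623 × 0.4244 = 0.995482.
CI: -3.0110 ± 0.995482 → (-4.0065, -2.0155).

(-4.0065, -2.0155)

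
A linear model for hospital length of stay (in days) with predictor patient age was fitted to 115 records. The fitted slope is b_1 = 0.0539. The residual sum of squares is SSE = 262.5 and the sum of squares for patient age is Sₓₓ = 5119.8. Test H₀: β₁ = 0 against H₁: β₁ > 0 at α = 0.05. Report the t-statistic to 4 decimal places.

t = 2.5304

MSE = SSE/(n − 2) = 262.5/113 = 2.32301.
SE(b_1) = √(MSE/Sₓₓ) = √(2.32301/5119.8) = 0.0213009.
t = 0.0539 / 0.0213009 = 2.5304.
df = n − 2 = 113.
One-sided p ≈ 0.0064, which is < 0.05, so reject H₀.
There is evidence that the true slope on patient age is positive.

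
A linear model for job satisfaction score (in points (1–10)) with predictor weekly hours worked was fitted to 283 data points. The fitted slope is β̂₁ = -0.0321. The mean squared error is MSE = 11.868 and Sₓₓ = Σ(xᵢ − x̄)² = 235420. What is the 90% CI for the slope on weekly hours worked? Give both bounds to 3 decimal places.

(-0.044, -0.020)

SE(β̂₁) = √(MSE/Sₓₓ) = √(11.868/235420) = 0.00710014.
df = n − 2 = 281.
t* = t_{0.05, 281} = 1.650294.
Margin = t* × SE = 1.650294 × 0.00710014 = 0.01172.
CI: -0.0321 ± 0.01172 → (-0.044, -0.020).
With 90% confidence, each one-unit increase in weekly hours worked is associated with a change of between -0.044 and -0.020 points (1–10) in job satisfaction score.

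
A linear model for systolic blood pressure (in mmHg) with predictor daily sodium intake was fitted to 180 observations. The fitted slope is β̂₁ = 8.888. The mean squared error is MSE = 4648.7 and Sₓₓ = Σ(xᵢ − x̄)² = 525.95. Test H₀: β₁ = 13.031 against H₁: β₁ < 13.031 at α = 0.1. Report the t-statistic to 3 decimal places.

t = -1.394

SE(β̂₁) = √(MSE/Sₓₓ) = √(4648.7/525.95) = 2.97299.
t = (8.888 − 13.031) / 2.97299 = -1.394.
df = n − 2 = 178.
One-sided p ≈ 0.0826, which is < 0.1, so reject H₀.
There is evidence that the true slope on daily sodium intake is below 13.031 mmHg per unit.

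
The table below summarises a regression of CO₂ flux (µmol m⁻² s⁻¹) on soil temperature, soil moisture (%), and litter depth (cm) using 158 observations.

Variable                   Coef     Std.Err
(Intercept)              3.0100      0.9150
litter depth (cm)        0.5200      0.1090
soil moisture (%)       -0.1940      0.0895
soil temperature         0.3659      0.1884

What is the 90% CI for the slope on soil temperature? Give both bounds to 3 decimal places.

(0.054, 0.678)

Read off: b = 0.3659, SE = 0.1884 for soil temperature.
df = n − k − 1 = 158 − 3 − 1 = 154.
t* = t_{0.05, 154} = 1.654808.
Margin = t* × SE = 1.654808 × 0.1884 = 0.31177.
CI: 0.3659 ± 0.31177 → (0.054, 0.678).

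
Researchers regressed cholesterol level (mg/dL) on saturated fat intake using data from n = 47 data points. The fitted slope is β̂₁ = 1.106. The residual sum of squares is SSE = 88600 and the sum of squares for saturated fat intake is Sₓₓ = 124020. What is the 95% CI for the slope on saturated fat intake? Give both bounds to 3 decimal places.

(0.852, 1.360)

MSE = SSE/(n − 2) = 88600/45 = 1968.89.
SE(β̂₁) = √(MSE/Sₓₓ) = √(1968.89/124020) = 0.125998.
df = n − 2 = 45.
t* = t_{0.025, 45} = 2.014103.
Margin = t* × SE = 2.014103 × 0.125998 = 0.25377.
CI: 1.106 ± 0.25377 → (0.852, 1.360).
With 95% confidence, each one-unit increase in saturated fat intake is associated with a change of between 0.852 and 1.360 mg/dL in cholesterol level.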